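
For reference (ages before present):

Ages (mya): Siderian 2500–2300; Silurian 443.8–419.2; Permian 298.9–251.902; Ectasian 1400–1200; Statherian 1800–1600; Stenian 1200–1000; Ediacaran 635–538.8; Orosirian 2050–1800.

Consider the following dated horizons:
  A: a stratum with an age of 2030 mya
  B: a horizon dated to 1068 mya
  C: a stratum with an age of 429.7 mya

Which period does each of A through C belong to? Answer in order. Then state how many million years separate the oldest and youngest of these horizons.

A: 2030 Ma lies in 2050–1800 Ma, so Orosirian.
B: 1068 Ma lies in 1200–1000 Ma, so Stenian.
C: 429.7 Ma lies in 443.8–419.2 Ma, so Silurian.
Oldest = 2030 Ma, youngest = 429.7 Ma → span 1600.3 Myr.

A — Orosirian; B — Stenian; C — Silurian; span 1600.3 million years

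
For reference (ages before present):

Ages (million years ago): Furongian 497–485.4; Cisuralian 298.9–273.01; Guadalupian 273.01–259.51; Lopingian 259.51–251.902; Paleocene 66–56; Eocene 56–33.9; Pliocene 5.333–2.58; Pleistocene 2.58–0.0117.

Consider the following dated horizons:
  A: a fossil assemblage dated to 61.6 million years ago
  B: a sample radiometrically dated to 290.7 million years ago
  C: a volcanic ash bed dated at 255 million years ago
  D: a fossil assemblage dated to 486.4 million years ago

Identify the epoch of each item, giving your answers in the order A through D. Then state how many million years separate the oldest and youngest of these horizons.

Match each age against the start–end ranges in the excerpt: A = 61.6 Ma → Paleocene (66–56); B = 290.7 Ma → Cisuralian (298.9–273.01); C = 255 Ma → Lopingian (259.51–251.902); D = 486.4 Ma → Furongian (497–485.4).
The largest age is 486.4 Ma and the smallest is 61.6 Ma; their difference is 424.8 Myr.

A — Paleocene; B — Cisuralian; C — Lopingian; D — Furongian; span 424.8 million years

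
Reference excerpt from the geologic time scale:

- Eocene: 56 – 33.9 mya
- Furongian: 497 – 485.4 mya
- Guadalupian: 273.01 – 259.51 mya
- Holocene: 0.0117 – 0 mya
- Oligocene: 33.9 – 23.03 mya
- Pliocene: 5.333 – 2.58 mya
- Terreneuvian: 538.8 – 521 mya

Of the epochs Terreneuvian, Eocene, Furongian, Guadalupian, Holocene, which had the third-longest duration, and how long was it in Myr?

Guadalupian, 13.5 million years

Durations: Terreneuvian 17.8; Eocene 22.1; Furongian 11.6; Guadalupian 13.5; Holocene 0.0117 Myr.
Sorted longest-first: Eocene (22.1), Terreneuvian (17.8), Guadalupian (13.5), Furongian (11.6), Holocene (0.0117).
The third longest is Guadalupian at 13.5 Myr.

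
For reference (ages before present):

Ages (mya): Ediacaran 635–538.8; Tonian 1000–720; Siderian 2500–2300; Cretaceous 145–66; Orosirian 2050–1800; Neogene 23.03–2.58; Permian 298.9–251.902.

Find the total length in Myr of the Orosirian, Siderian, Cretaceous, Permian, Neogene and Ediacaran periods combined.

692.648 million years

Each duration: Orosirian = 250; Siderian = 200; Cretaceous = 79; Permian = 46.998; Neogene = 20.45; Ediacaran = 96.2.
Sum: 250 + 200 + 79 + 46.998 + 20.45 + 96.2 = 692.648 Myr.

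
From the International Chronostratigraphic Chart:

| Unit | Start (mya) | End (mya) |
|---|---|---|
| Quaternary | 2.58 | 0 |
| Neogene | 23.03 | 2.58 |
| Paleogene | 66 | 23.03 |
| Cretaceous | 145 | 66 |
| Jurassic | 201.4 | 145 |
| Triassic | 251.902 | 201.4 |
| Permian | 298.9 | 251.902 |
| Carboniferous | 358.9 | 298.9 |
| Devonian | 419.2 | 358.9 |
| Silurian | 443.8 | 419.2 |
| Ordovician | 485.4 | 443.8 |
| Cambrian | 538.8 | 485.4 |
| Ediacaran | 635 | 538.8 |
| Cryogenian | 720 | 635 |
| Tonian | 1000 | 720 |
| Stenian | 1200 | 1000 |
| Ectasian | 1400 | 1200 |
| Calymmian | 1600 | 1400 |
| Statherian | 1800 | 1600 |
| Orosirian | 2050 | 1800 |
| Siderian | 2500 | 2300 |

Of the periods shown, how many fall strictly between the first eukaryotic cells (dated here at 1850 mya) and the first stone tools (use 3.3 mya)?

1850 Ma sits inside the Orosirian (2050–1800) and 3.3 Ma inside the Neogene (23.03–2.58); neither of those is wholly between the two dates.
The listed periods lying completely between them are Statherian, Calymmian, Ectasian, Stenian, Tonian, Cryogenian, Ediacaran, Cambrian, Ordovician, Silurian, Devonian, Carboniferous, Permian, Triassic, Jurassic, Cretaceous, Paleogene — 17 in all.

17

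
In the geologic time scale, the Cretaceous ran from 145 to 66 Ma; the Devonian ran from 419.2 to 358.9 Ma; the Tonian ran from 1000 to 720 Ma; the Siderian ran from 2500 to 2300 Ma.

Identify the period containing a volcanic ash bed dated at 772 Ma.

Tonian

772 Ma lies between 1000 and 720 Ma, so it falls in the Tonian.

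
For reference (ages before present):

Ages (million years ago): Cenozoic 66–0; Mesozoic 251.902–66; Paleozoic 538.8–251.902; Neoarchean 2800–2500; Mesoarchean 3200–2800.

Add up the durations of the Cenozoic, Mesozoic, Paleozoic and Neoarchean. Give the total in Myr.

Duration is start − end for each: (66 − 0) + (251.902 − 66) + (538.8 − 251.902) + (2800 − 2500).
That is 66 + 185.902 + 286.898 + 300, which totals 838.8 million years.

838.8 million years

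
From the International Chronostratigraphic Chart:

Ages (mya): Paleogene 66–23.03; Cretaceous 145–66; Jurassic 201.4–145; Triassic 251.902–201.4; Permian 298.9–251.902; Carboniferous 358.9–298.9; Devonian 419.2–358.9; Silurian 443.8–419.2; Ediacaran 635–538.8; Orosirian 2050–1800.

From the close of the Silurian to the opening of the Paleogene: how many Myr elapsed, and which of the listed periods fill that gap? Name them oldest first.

End of Silurian = 419.2 Ma; start of Paleogene = 66 Ma.
Gap = 419.2 − 66 = 353.2 Myr.
Periods wholly inside 419.2–66 Ma: Devonian (419.2–358.9), Carboniferous (358.9–298.9), Permian (298.9–251.902), Triassic (251.902–201.4), Jurassic (201.4–145), Cretaceous (145–66).

353.2 million years; Devonian, Carboniferous, Permian, Triassic, Jurassic, Cretaceous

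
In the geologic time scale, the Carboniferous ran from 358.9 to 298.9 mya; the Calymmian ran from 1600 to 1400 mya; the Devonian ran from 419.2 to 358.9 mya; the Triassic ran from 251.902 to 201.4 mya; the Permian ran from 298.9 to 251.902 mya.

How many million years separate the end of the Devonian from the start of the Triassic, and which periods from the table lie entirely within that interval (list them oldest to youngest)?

106.998 million years; Carboniferous, Permian

End of Devonian = 358.9 Ma; start of Triassic = 251.902 Ma.
Gap = 358.9 − 251.902 = 106.998 Myr.
Periods wholly inside 358.9–251.902 Ma: Carboniferous (358.9–298.9), Permian (298.9–251.902).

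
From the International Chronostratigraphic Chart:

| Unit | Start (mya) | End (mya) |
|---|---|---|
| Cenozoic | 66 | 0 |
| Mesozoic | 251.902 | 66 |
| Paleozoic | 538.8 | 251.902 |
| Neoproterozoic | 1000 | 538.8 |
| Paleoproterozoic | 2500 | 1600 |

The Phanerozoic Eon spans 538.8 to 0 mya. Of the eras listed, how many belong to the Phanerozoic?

Eras inside 538.8–0 Ma: Paleozoic, Mesozoic, Cenozoic — 3 in total.

3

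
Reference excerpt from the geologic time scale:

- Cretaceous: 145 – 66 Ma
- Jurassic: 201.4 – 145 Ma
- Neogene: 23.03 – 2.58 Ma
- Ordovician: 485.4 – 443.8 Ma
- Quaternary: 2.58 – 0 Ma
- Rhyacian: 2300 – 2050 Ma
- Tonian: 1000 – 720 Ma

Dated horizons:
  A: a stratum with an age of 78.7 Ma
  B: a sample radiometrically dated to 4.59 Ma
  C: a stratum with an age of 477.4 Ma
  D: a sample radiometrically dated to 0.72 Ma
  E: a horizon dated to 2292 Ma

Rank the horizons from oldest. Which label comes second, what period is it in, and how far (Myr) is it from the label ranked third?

Sorted oldest-first by Ma: E (2292), C (477.4), A (78.7), B (4.59), D (0.72).
The second oldest is C at 477.4 Ma, which lies in 485.4–443.8 Ma: the Ordovician.
The third oldest is A at 78.7 Ma; separation = |477.4 − 78.7| = 398.7 Myr.

C, in the Ordovician; 398.7 million years to A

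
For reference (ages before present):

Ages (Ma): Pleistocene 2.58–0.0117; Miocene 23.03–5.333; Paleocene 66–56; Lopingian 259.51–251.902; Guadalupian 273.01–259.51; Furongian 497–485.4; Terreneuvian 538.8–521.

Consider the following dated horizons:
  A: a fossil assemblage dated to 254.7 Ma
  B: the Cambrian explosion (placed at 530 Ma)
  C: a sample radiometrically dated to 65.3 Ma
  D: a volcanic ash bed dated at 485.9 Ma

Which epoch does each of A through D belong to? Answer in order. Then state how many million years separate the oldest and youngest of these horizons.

A — Lopingian; B — Terreneuvian; C — Paleocene; D — Furongian; span 464.7 million years

Match each age against the start–end ranges in the excerpt: A = 254.7 Ma → Lopingian (259.51–251.902); B = 530 Ma → Terreneuvian (538.8–521); C = 65.3 Ma → Paleocene (66–56); D = 485.9 Ma → Furongian (497–485.4).
The largest age is 530 Ma and the smallest is 65.3 Ma; their difference is 464.7 Myr.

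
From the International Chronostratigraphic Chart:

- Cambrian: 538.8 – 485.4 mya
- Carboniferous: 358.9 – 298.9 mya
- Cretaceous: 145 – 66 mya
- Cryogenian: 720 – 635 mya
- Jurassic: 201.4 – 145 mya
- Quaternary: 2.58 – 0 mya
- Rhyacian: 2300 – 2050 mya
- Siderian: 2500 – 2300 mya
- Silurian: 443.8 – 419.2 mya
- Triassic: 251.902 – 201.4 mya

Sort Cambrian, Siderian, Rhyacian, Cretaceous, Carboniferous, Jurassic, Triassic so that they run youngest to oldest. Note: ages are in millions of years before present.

The oldest of these is Siderian (starts 2500 Ma) and the youngest is Cretaceous (ends 66 Ma).
In between, by decreasing start age: Rhyacian (2300), Cambrian (538.8), Carboniferous (358.9), Triassic (251.902), Jurassic (201.4).
Listing youngest first means reversing that sequence.

Cretaceous, Jurassic, Triassic, Carboniferous, Cambrian, Rhyacian, Siderian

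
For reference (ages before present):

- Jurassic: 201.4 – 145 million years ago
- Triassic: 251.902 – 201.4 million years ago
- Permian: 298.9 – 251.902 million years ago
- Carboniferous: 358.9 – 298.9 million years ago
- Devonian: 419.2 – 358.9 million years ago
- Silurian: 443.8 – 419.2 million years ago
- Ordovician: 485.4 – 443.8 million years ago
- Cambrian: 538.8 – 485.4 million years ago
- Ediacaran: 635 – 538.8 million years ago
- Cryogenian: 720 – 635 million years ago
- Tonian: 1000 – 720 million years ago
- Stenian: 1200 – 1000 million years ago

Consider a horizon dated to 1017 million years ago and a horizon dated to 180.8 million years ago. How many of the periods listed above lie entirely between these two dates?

The older date is 1017 Ma and the younger is 180.8 Ma.
Periods with start < 1017 and end > 180.8 Ma: Tonian (1000–720), Cryogenian (720–635), Ediacaran (635–538.8), Cambrian (538.8–485.4), Ordovician (485.4–443.8), Silurian (443.8–419.2), Devonian (419.2–358.9), Carboniferous (358.9–298.9), Permian (298.9–251.902), Triassic (251.902–201.4).
That is 10 complete periods.

10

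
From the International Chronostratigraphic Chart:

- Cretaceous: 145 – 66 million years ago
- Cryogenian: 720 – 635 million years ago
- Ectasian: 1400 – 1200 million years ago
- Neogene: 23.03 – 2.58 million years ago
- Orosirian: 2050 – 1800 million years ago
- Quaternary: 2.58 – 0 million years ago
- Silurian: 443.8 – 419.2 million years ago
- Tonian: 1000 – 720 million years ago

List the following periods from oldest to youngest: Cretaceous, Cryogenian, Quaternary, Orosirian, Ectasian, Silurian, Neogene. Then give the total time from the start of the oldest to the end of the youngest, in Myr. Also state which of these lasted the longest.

Orosirian → Ectasian → Cryogenian → Silurian → Cretaceous → Neogene → Quaternary; total span 2050 Myr; longest is Orosirian

From the excerpt: Cretaceous 145–66; Cryogenian 720–635; Quaternary 2.58–0; Orosirian 2050–1800; Ectasian 1400–1200; Silurian 443.8–419.2; Neogene 23.03–2.58 (Ma).
Larger Ma is earlier, so the oldest is Orosirian and the youngest is Quaternary; oldest to youngest: Orosirian, Ectasian, Cryogenian, Silurian, Cretaceous, Neogene, Quaternary.
Oldest start 2050 minus youngest end 0 gives 2050 Myr overall.
Individual lengths (start − end): Ectasian 200; Neogene 20.45; Cretaceous 79; Silurian 24.6; Quaternary 2.58; Orosirian 250; Cryogenian 85. The largest is Orosirian at 250 Myr.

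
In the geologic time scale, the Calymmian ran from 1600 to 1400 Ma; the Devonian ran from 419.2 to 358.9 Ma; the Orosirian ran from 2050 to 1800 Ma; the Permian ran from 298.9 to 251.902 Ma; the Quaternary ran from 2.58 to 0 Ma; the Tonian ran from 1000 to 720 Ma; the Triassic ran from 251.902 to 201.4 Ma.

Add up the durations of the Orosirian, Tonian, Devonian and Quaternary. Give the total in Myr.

Each duration: Orosirian = 250; Tonian = 280; Devonian = 60.3; Quaternary = 2.58.
Sum: 250 + 280 + 60.3 + 2.58 = 592.88 Myr.

592.88 million years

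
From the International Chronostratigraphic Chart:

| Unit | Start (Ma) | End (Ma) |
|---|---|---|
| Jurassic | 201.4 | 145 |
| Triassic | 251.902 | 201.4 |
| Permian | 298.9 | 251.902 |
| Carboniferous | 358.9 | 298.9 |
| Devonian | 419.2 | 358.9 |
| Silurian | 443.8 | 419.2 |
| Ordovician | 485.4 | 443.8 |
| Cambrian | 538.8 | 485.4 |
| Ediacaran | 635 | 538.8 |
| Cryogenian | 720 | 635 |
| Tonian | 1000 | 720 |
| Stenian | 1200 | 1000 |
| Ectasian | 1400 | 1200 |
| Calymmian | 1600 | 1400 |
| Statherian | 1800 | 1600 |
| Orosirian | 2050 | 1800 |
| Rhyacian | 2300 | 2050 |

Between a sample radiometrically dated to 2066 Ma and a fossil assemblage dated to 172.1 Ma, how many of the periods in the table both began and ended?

The older date is 2066 Ma and the younger is 172.1 Ma.
Periods with start < 2066 and end > 172.1 Ma: Orosirian (2050–1800), Statherian (1800–1600), Calymmian (1600–1400), Ectasian (1400–1200), Stenian (1200–1000), Tonian (1000–720), Cryogenian (720–635), Ediacaran (635–538.8), Cambrian (538.8–485.4), Ordovician (485.4–443.8), Silurian (443.8–419.2), Devonian (419.2–358.9), Carboniferous (358.9–298.9), Permian (298.9–251.902), Triassic (251.902–201.4).
That is 15 complete periods.

15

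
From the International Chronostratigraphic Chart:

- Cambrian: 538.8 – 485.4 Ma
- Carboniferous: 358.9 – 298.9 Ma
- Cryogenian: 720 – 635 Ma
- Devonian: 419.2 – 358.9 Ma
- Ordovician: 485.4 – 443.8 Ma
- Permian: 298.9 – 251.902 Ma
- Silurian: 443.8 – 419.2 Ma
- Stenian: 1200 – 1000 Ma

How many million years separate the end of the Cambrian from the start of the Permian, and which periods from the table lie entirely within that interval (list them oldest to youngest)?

End of Cambrian = 485.4 Ma; start of Permian = 298.9 Ma.
Gap = 485.4 − 298.9 = 186.5 Myr.
Periods wholly inside 485.4–298.9 Ma: Ordovician (485.4–443.8), Silurian (443.8–419.2), Devonian (419.2–358.9), Carboniferous (358.9–298.9).

186.5 million years; Ordovician, Silurian, Devonian, Carboniferous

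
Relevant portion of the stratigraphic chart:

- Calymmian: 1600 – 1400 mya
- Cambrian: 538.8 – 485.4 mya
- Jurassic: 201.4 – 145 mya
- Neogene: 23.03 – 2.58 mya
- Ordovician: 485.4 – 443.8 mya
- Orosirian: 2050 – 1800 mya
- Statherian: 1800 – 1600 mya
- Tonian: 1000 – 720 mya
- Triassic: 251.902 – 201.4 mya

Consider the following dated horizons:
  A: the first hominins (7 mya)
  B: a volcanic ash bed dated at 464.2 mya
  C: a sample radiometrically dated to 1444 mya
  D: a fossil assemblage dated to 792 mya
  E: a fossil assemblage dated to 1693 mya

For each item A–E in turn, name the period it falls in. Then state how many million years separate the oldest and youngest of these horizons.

A: 7 Ma lies in 23.03–2.58 Ma, so Neogene.
B: 464.2 Ma lies in 485.4–443.8 Ma, so Ordovician.
C: 1444 Ma lies in 1600–1400 Ma, so Calymmian.
D: 792 Ma lies in 1000–720 Ma, so Tonian.
E: 1693 Ma lies in 1800–1600 Ma, so Statherian.
Oldest = 1693 Ma, youngest = 7 Ma → span 1686 Myr.

A — Neogene; B — Ordovician; C — Calymmian; D — Tonian; E — Statherian; span 1686 million years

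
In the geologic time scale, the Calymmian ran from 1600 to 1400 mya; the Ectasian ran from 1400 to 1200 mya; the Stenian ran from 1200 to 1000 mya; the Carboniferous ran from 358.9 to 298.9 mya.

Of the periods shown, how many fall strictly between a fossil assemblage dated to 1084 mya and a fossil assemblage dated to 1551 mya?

1

The older date is 1551 Ma and the younger is 1084 Ma.
Periods with start < 1551 and end > 1084 Ma: Ectasian (1400–1200).
That is 1 complete period.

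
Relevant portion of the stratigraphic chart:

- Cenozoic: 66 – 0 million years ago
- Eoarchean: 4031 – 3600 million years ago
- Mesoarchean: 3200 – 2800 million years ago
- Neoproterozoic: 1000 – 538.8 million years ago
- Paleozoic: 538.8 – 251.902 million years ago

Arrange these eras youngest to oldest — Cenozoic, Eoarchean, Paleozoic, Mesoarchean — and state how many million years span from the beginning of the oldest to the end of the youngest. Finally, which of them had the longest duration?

Cenozoic, Paleozoic, Mesoarchean, Eoarchean; total span 4031 Myr; longest is Eoarchean

From the excerpt: Cenozoic 66–0; Eoarchean 4031–3600; Paleozoic 538.8–251.902; Mesoarchean 3200–2800 (Ma).
Larger Ma is earlier, so the oldest is Eoarchean and the youngest is Cenozoic; youngest to oldest: Cenozoic, Paleozoic, Mesoarchean, Eoarchean.
Oldest start 4031 minus youngest end 0 gives 4031 Myr overall.
Individual lengths (start − end): Cenozoic 66; Paleozoic 286.898; Eoarchean 431; Mesoarchean 400. The largest is Eoarchean at 431 Myr.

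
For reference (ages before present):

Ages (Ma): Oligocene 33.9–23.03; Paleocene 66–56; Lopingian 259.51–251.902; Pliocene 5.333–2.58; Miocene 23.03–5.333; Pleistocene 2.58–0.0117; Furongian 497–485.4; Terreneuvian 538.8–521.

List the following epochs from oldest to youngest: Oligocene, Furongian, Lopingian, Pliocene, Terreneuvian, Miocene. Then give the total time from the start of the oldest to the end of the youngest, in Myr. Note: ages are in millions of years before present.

From the excerpt: Oligocene 33.9–23.03; Furongian 497–485.4; Lopingian 259.51–251.902; Pliocene 5.333–2.58; Terreneuvian 538.8–521; Miocene 23.03–5.333 (Ma).
Larger Ma is earlier, so the oldest is Terreneuvian and the youngest is Pliocene; oldest to youngest: Terreneuvian, Furongian, Lopingian, Oligocene, Miocene, Pliocene.
Oldest start 538.8 minus youngest end 2.58 gives 536.22 Myr overall.

Terreneuvian, Furongian, Lopingian, Oligocene, Miocene, Pliocene; total span 536.22 Myr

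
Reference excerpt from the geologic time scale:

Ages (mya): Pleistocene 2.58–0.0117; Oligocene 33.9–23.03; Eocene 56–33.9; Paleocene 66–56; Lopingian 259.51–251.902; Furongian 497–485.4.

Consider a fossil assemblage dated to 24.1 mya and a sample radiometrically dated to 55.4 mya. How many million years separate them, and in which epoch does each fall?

Elapsed time: 55.4 − 24.1 = 31.3 Myr.
24.1 Ma lies within 33.9–23.03 Ma: Oligocene.
55.4 Ma lies within 56–33.9 Ma: Eocene.

31.3 million years apart; the first in the Oligocene, the second in the Eocene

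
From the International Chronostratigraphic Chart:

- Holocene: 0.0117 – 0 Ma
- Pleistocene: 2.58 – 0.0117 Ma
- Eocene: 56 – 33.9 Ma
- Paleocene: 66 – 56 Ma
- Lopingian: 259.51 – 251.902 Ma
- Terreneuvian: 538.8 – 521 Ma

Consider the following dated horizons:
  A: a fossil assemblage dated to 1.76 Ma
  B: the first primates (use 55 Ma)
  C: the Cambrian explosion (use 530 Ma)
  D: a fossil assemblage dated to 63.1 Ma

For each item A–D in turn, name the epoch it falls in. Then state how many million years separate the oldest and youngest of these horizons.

A — Pleistocene; B — Eocene; C — Terreneuvian; D — Paleocene; span 528.24 million years

A: 1.76 Ma lies in 2.58–0.0117 Ma, so Pleistocene.
B: 55 Ma lies in 56–33.9 Ma, so Eocene.
C: 530 Ma lies in 538.8–521 Ma, so Terreneuvian.
D: 63.1 Ma lies in 66–56 Ma, so Paleocene.
Oldest = 530 Ma, youngest = 1.76 Ma → span 528.24 Myr.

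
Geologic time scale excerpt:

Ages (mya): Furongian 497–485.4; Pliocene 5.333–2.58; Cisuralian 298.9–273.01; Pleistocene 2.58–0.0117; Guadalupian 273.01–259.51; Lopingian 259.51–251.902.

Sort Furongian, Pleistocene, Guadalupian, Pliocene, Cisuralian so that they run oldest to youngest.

Furongian, Cisuralian, Guadalupian, Pliocene, Pleistocene

Read off each span (Ma): Furongian 497–485.4; Pleistocene 2.58–0.0117; Guadalupian 273.01–259.51; Pliocene 5.333–2.58; Cisuralian 298.9–273.01.
Larger Ma is older, so oldest→youngest is Furongian, Cisuralian, Guadalupian, Pliocene, Pleistocene.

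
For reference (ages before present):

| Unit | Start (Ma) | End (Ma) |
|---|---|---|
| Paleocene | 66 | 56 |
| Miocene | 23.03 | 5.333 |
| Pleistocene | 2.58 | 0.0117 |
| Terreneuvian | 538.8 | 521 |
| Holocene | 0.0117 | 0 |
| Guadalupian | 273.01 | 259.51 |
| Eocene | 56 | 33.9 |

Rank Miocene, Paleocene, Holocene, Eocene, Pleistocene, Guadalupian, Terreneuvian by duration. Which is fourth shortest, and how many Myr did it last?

Guadalupian, 13.5 million years

Start − end for each: Miocene 23.03 − 5.333 = 17.697; Paleocene 66 − 56 = 10; Holocene 0.0117 − 0 = 0.0117; Eocene 56 − 33.9 = 22.1; Pleistocene 2.58 − 0.0117 = 2.5683; Guadalupian 273.01 − 259.51 = 13.5; Terreneuvian 538.8 − 521 = 17.8.
Ranking these from shortest: Holocene < Pleistocene < Paleocene < Guadalupian < Miocene < Terreneuvian < Eocene.
Position 4 in that ranking is Guadalupian, which lasted 13.5 Myr.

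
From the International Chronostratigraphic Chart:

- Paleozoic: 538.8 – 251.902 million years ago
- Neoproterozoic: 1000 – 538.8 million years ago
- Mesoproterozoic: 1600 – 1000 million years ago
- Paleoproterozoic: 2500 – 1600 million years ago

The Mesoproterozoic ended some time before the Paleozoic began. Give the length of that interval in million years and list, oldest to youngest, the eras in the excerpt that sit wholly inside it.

The Mesoproterozoic closes at 1000 Ma and the Paleozoic opens at 538.8 Ma, so the interval is 1000 − 538.8 = 461.2 Myr.
An era fits inside if it starts at or after 1000 Ma and ends at or before 538.8 Ma; oldest first that gives Neoproterozoic.

461.2 million years; Neoproterozoic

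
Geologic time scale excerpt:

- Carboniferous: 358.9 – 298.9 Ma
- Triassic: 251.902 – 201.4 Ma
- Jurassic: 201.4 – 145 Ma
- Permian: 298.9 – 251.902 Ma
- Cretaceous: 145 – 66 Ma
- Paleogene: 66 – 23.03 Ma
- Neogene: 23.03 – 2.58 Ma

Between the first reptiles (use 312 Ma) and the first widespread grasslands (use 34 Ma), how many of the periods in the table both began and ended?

The older date is 312 Ma and the younger is 34 Ma.
Periods with start < 312 and end > 34 Ma: Permian (298.9–251.902), Triassic (251.902–201.4), Jurassic (201.4–145), Cretaceous (145–66).
That is 4 complete periods.

4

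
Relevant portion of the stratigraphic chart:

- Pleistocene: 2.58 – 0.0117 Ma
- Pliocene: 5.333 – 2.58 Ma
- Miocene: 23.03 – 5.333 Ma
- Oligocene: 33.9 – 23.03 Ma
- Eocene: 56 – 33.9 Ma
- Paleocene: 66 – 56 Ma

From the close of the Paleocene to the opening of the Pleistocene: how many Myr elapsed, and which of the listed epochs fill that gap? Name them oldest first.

The Paleocene closes at 56 Ma and the Pleistocene opens at 2.58 Ma, so the interval is 56 − 2.58 = 53.42 Myr.
An epoch fits inside if it starts at or after 56 Ma and ends at or before 2.58 Ma; oldest first that gives Eocene, Oligocene, Miocene, Pliocene.

53.42 million years; Eocene, Oligocene, Miocene, Pliocene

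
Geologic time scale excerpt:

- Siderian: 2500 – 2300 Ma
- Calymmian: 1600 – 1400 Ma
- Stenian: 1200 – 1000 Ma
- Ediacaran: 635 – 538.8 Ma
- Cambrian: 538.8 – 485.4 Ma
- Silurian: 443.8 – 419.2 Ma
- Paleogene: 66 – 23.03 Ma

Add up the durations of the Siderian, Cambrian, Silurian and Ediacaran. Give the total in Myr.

374.2 million years

Each duration: Siderian = 200; Cambrian = 53.4; Silurian = 24.6; Ediacaran = 96.2.
Sum: 200 + 53.4 + 24.6 + 96.2 = 374.2 Myr.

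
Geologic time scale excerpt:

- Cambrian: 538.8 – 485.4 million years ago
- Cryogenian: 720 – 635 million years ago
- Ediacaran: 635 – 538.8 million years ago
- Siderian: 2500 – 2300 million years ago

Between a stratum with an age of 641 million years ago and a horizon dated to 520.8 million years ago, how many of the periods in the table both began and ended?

1

The older date is 641 Ma and the younger is 520.8 Ma.
Periods with start < 641 and end > 520.8 Ma: Ediacaran (635–538.8).
That is 1 complete period.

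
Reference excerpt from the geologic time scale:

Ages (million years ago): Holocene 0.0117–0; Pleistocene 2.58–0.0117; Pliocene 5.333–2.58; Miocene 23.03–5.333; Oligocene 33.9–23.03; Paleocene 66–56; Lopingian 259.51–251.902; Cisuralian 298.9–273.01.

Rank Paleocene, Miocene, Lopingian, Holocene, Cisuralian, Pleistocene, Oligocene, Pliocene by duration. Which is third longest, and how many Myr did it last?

Durations: Paleocene 10; Miocene 17.697; Lopingian 7.608; Holocene 0.0117; Cisuralian 25.89; Pleistocene 2.5683; Oligocene 10.87; Pliocene 2.753 Myr.
Sorted longest-first: Cisuralian (25.89), Miocene (17.697), Oligocene (10.87), Paleocene (10), Lopingian (7.608), Pliocene (2.753), Pleistocene (2.5683), Holocene (0.0117).
The third longest is Oligocene at 10.87 Myr.

Oligocene, 10.87 million years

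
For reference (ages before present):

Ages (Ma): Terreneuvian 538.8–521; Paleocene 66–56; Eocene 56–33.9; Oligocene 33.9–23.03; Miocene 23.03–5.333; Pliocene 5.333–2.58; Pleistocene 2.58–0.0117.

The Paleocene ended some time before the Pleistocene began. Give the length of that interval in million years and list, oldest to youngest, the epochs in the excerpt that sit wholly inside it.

53.42 million years; Eocene, Oligocene, Miocene, Pliocene

The Paleocene closes at 56 Ma and the Pleistocene opens at 2.58 Ma, so the interval is 56 − 2.58 = 53.42 Myr.
An epoch fits inside if it starts at or after 56 Ma and ends at or before 2.58 Ma; oldest first that gives Eocene, Oligocene, Miocene, Pliocene.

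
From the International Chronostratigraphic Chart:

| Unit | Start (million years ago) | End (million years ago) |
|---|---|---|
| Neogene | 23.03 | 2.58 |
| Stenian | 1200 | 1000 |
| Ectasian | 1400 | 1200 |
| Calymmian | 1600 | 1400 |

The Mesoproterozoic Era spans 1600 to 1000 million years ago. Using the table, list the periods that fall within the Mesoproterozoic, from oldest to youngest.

Calymmian, Ectasian, Stenian

Periods with both bounds inside 1600–1000 Ma: Calymmian (1600–1400), Ectasian (1400–1200), Stenian (1200–1000).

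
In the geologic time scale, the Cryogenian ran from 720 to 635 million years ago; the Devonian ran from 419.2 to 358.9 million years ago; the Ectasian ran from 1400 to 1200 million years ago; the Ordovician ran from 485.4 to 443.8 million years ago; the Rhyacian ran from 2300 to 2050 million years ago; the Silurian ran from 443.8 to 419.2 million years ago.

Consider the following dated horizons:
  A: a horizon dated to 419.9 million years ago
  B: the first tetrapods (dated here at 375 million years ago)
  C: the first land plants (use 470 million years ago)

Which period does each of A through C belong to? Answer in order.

A — Silurian; B — Devonian; C — Ordovician

A: 419.9 Ma lies in 443.8–419.2 Ma, so Silurian.
B: 375 Ma lies in 419.2–358.9 Ma, so Devonian.
C: 470 Ma lies in 485.4–443.8 Ma, so Ordovician.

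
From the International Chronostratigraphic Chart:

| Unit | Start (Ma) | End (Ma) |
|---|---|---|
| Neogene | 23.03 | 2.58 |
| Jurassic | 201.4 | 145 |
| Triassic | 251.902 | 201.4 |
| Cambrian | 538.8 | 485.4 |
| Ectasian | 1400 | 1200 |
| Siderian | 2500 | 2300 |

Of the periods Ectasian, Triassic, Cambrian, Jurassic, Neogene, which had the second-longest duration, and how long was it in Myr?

Jurassic, 56.4 million years

Start − end for each: Ectasian 1400 − 1200 = 200; Triassic 251.902 − 201.4 = 50.502; Cambrian 538.8 − 485.4 = 53.4; Jurassic 201.4 − 145 = 56.4; Neogene 23.03 − 2.58 = 20.45.
Ranking these from longest: Ectasian > Jurassic > Cambrian > Triassic > Neogene.
Position 2 in that ranking is Jurassic, which lasted 56.4 Myr.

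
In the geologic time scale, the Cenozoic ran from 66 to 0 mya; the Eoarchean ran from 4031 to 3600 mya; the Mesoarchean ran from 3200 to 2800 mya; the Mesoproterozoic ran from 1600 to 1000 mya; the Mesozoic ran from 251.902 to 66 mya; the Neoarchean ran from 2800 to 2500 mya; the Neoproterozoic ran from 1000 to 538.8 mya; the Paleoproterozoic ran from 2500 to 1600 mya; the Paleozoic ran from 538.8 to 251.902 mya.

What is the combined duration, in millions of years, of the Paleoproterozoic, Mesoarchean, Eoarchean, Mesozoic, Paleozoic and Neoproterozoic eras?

2665 million years

Duration is start − end for each: (2500 − 1600) + (3200 − 2800) + (4031 − 3600) + (251.902 − 66) + (538.8 − 251.902) + (1000 − 538.8).
That is 900 + 400 + 431 + 185.902 + 286.898 + 461.2, which totals 2665 million years.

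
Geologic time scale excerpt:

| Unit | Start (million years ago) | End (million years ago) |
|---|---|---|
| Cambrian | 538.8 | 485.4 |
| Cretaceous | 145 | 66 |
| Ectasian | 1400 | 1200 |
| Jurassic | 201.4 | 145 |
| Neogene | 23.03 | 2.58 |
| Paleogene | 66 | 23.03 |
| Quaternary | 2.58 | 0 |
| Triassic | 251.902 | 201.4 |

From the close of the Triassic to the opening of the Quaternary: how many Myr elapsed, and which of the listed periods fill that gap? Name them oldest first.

198.82 million years; Jurassic, Cretaceous, Paleogene, Neogene

End of Triassic = 201.4 Ma; start of Quaternary = 2.58 Ma.
Gap = 201.4 − 2.58 = 198.82 Myr.
Periods wholly inside 201.4–2.58 Ma: Jurassic (201.4–145), Cretaceous (145–66), Paleogene (66–23.03), Neogene (23.03–2.58).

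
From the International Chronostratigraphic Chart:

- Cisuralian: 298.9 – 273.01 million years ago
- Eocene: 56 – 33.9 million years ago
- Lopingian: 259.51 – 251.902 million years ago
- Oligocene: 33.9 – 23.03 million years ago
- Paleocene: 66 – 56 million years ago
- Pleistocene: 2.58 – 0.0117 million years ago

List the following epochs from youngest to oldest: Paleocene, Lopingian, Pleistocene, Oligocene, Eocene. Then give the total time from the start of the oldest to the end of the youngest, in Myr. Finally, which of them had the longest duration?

Start ages (Ma): Lopingian 259.51, Paleocene 66, Eocene 56, Oligocene 33.9, Pleistocene 2.58.
Ordered youngest to oldest: Pleistocene, Oligocene, Eocene, Paleocene, Lopingian.
Span = 259.51 − 0.0117 = 259.4983 Myr.
Durations: Lopingian 7.608, Pleistocene 2.5683, Paleocene 10, Eocene 22.1, Oligocene 10.87 → longest is Eocene (22.1 Myr).

Pleistocene → Oligocene → Eocene → Paleocene → Lopingian; total span 259.4983 Myr; longest is Eocene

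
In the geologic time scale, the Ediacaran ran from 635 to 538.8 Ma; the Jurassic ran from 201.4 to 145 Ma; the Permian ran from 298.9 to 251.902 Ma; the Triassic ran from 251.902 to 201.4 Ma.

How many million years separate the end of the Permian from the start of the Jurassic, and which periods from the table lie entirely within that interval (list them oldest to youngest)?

50.502 million years; Triassic

The Permian closes at 251.902 Ma and the Jurassic opens at 201.4 Ma, so the interval is 251.902 − 201.4 = 50.502 Myr.
A period fits inside if it starts at or after 251.902 Ma and ends at or before 201.4 Ma; oldest first that gives Triassic.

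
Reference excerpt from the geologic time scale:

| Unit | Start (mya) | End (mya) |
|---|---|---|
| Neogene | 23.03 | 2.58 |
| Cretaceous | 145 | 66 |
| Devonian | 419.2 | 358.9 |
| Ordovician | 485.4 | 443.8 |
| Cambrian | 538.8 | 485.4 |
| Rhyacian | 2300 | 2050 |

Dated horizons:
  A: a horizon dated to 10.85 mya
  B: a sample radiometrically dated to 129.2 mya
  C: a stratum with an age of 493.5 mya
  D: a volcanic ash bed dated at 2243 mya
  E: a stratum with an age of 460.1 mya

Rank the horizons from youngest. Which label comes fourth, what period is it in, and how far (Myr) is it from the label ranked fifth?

Smaller Ma means younger, so youngest first: A 10.85 < B 129.2 < E 460.1 < C 493.5 < D 2243.
Counting 4 along gives C (493.5 Ma); the excerpt puts that inside the Cambrian, 538.8–485.4 Ma.
Next in line is D (2243 Ma), and 2243 − 493.5 = 1749.5 Myr.

C, in the Cambrian; 1749.5 million years to D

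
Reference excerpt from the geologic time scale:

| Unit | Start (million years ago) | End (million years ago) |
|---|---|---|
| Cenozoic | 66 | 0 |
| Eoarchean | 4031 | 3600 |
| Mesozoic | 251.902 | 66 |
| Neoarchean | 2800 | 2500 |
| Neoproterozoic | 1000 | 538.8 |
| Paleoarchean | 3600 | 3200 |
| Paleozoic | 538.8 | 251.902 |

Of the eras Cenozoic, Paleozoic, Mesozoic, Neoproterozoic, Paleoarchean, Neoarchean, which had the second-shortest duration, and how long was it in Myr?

Mesozoic, 185.902 million years

Start − end for each: Cenozoic 66 − 0 = 66; Paleozoic 538.8 − 251.902 = 286.898; Mesozoic 251.902 − 66 = 185.902; Neoproterozoic 1000 − 538.8 = 461.2; Paleoarchean 3600 − 3200 = 400; Neoarchean 2800 − 2500 = 300.
Ranking these from shortest: Cenozoic < Mesozoic < Paleozoic < Neoarchean < Paleoarchean < Neoproterozoic.
Position 2 in that ranking is Mesozoic, which lasted 185.902 Myr.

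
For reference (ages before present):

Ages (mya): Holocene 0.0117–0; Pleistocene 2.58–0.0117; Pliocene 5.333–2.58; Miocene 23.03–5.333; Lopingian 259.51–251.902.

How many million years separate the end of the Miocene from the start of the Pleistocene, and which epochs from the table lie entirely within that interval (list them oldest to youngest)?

2.753 million years; Pliocene

The Miocene closes at 5.333 Ma and the Pleistocene opens at 2.58 Ma, so the interval is 5.333 − 2.58 = 2.753 Myr.
An epoch fits inside if it starts at or after 5.333 Ma and ends at or before 2.58 Ma; oldest first that gives Pliocene.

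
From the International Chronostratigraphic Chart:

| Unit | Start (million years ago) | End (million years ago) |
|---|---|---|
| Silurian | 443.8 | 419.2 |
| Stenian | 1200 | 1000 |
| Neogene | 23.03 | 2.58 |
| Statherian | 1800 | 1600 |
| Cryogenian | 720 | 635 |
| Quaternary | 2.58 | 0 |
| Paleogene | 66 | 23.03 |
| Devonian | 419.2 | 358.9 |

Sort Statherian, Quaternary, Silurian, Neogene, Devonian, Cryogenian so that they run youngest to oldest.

The oldest of these is Statherian (starts 1800 Ma) and the youngest is Quaternary (ends 0 Ma).
In between, by decreasing start age: Cryogenian (720), Silurian (443.8), Devonian (419.2), Neogene (23.03).
Listing youngest first means reversing that sequence.

Quaternary, Neogene, Devonian, Silurian, Cryogenian, Statherian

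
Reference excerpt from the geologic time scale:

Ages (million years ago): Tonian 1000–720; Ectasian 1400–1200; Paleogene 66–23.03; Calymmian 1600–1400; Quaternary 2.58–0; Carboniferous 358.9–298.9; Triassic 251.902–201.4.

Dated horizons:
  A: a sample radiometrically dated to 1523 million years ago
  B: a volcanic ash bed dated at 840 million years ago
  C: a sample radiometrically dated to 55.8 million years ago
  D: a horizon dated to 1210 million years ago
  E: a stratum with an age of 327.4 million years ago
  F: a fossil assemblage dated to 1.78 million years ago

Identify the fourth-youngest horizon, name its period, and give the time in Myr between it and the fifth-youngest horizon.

B, in the Tonian; 370 million years to D

Sorted youngest-first by Ma: F (1.78), C (55.8), E (327.4), B (840), D (1210), A (1523).
The fourth youngest is B at 840 Ma, which lies in 1000–720 Ma: the Tonian.
The fifth youngest is D at 1210 Ma; separation = |840 − 1210| = 370 Myr.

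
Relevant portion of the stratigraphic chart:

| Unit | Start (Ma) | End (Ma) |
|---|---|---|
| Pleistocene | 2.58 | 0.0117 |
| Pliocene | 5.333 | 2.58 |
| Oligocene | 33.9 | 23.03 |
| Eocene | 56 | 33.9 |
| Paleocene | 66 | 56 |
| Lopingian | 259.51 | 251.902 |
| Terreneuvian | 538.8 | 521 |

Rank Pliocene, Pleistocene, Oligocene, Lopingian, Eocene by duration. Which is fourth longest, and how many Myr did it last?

Pliocene, 2.753 million years

Start − end for each: Pliocene 5.333 − 2.58 = 2.753; Pleistocene 2.58 − 0.0117 = 2.5683; Oligocene 33.9 − 23.03 = 10.87; Lopingian 259.51 − 251.902 = 7.608; Eocene 56 − 33.9 = 22.1.
Ranking these from longest: Eocene > Oligocene > Lopingian > Pliocene > Pleistocene.
Position 4 in that ranking is Pliocene, which lasted 2.753 Myr.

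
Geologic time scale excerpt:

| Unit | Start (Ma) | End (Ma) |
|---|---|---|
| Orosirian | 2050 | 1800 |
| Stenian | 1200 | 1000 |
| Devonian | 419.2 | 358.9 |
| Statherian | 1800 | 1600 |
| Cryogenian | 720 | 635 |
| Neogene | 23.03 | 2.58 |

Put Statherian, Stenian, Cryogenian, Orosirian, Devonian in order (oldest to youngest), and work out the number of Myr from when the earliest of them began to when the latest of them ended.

Start ages (Ma): Orosirian 2050, Statherian 1800, Stenian 1200, Cryogenian 720, Devonian 419.2.
Ordered oldest to youngest: Orosirian, Statherian, Stenian, Cryogenian, Devonian.
Span = 2050 − 358.9 = 1691.1 Myr.

Orosirian, Statherian, Stenian, Cryogenian, Devonian; total span 1691.1 Myr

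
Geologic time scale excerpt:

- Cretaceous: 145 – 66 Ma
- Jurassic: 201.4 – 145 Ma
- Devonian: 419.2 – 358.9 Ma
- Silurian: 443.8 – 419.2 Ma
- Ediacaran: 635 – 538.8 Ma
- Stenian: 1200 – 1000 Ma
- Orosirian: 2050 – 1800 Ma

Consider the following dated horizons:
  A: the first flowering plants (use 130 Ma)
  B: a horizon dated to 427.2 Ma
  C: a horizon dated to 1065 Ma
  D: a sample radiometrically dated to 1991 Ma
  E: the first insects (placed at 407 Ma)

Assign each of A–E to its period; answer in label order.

A — Cretaceous; B — Silurian; C — Stenian; D — Orosirian; E — Devonian

Match each age against the start–end ranges in the excerpt: A = 130 Ma → Cretaceous (145–66); B = 427.2 Ma → Silurian (443.8–419.2); C = 1065 Ma → Stenian (1200–1000); D = 1991 Ma → Orosirian (2050–1800); E = 407 Ma → Devonian (419.2–358.9).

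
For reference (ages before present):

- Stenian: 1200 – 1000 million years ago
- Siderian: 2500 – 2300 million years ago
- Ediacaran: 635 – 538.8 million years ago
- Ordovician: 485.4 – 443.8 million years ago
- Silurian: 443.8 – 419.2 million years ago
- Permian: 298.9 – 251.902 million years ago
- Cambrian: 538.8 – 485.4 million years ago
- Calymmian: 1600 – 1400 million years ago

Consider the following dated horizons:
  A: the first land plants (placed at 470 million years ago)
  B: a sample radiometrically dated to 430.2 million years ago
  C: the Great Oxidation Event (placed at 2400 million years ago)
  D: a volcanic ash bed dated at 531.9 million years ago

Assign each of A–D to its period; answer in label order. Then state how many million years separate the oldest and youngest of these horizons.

Match each age against the start–end ranges in the excerpt: A = 470 Ma → Ordovician (485.4–443.8); B = 430.2 Ma → Silurian (443.8–419.2); C = 2400 Ma → Siderian (2500–2300); D = 531.9 Ma → Cambrian (538.8–485.4).
The largest age is 2400 Ma and the smallest is 430.2 Ma; their difference is 1969.8 Myr.

A — Ordovician; B — Silurian; C — Siderian; D — Cambrian; span 1969.8 million years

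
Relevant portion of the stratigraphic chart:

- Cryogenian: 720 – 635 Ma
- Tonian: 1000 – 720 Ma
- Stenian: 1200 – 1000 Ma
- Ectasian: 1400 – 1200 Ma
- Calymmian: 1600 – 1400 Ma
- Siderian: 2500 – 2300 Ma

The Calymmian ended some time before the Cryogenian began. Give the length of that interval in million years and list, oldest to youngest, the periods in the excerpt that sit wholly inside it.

End of Calymmian = 1400 Ma; start of Cryogenian = 720 Ma.
Gap = 1400 − 720 = 680 Myr.
Periods wholly inside 1400–720 Ma: Ectasian (1400–1200), Stenian (1200–1000), Tonian (1000–720).

680 million years; Ectasian, Stenian, Tonian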